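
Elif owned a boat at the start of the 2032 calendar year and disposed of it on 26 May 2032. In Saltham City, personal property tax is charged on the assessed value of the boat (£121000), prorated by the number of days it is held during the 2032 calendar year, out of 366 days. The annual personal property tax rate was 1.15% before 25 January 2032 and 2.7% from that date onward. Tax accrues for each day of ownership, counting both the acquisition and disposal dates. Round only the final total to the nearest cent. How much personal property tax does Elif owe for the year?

£1189.17

1 January – 24 January 2032: 24 days at 1.15% → £121000 × 1.15% × 24/366 = £91.2459
25 January – 26 May 2032: 123 days at 2.7% → £121000 × 2.7% × 123/366 = £1097.9262
Total = £1189.1721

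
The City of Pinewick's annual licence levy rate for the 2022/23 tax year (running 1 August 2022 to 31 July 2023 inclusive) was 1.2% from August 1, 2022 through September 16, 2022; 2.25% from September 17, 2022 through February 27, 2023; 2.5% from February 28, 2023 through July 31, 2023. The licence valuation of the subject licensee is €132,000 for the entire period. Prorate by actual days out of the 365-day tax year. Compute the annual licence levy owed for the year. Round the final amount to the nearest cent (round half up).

€2,930.76

August 1 – September 16, 2022: 47 days at 1.2% → €132,000 × 1.2% × 47/365 = €203.9671
September 17, 2022 – February 27, 2023: 164 days at 2.25% → €132,000 × 2.25% × 164/365 = €1,334.4658
February 28 – July 31, 2023: 154 days at 2.5% → €132,000 × 2.5% × 154/365 = €1,392.3288
Total = €2,930.7616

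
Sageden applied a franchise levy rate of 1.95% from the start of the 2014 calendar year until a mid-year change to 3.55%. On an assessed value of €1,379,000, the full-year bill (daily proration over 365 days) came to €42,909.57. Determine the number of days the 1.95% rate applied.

100 days

Let d = days at the first rate; then 365 − d days at the second rate.
€1,379,000 × [1.95%·d + 3.55%·(365−d)] / 365 = €42,909.57
Solving gives d = 100, so the new rate took effect on 11 April 2014.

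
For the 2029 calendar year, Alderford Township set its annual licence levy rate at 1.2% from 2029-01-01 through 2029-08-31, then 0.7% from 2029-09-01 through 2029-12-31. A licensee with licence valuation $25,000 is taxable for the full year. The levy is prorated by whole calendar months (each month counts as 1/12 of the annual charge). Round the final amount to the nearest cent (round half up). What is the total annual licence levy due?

2029-01-01 to 2029-08-31: 8 months at 1.2% → $25,000 × 1.2% × 8/12 = $200.0000
2029-09-01 to 2029-12-31: 4 months at 0.7% → $25,000 × 0.7% × 4/12 = $58.3333
Total = $258.3333

$258.33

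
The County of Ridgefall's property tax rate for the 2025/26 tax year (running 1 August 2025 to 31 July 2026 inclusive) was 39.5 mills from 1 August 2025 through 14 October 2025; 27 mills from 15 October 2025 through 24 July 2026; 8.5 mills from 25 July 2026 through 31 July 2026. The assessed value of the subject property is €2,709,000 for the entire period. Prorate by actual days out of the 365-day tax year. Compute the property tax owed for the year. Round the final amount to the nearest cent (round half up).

1 August – 14 October 2025: 75 days at 39.5 mills → €2,709,000 × 3.95% × 75/365 = €21,987.4315
15 October 2025 – 24 July 2026: 283 days at 27 mills → €2,709,000 × 2.7% × 283/365 = €56,710.8740
25 July – 31 July 2026: 7 days at 8.5 mills → €2,709,000 × 0.85% × 7/365 = €441.6041
Total = €79,139.9096

€79,139.91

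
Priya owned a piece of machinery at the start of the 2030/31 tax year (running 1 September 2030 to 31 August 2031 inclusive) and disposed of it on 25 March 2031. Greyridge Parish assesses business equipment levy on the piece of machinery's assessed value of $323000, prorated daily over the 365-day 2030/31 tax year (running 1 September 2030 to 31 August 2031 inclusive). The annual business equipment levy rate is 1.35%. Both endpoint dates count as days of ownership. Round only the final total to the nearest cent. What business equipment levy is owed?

Days held (1 September 2030 – 25 March 2031): 206 out of 365
Tax = $323000 × 1.35% × 206/365 = $2460.9945

$2460.99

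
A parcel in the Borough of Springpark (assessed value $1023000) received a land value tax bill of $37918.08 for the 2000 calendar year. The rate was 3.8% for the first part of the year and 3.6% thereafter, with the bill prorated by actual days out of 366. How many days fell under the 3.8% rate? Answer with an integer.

Let d = days at the first rate; then 366 − d days at the second rate.
$1023000 × [3.8%·d + 3.6%·(366−d)] / 366 = $37918.08
Solving gives d = 195, so the new rate took effect on July 14, 2000.

195 days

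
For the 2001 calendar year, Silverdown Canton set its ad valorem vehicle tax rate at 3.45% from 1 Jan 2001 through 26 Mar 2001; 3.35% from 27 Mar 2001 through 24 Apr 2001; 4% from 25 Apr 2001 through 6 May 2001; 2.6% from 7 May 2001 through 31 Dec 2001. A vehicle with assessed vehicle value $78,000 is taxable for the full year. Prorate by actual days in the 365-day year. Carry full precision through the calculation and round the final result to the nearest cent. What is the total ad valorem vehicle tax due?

1 Jan – 26 Mar 2001: 85 days at 3.45% → $78,000 × 3.45% × 85/365 = $626.6712
27 Mar – 24 Apr 2001: 29 days at 3.35% → $78,000 × 3.35% × 29/365 = $207.6082
25 Apr – 6 May 2001: 12 days at 4% → $78,000 × 4% × 12/365 = $102.5753
7 May – 31 Dec 2001: 239 days at 2.6% → $78,000 × 2.6% × 239/365 = $1,327.9233
Total = $2,264.7781

$2,264.78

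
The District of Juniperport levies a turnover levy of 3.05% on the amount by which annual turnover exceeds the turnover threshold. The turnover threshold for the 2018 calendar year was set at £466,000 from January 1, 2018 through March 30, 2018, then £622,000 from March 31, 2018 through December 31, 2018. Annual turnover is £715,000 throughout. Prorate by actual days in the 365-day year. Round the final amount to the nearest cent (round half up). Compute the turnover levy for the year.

£3,996.67

January 1 – March 30, 2018: 89 days, exemption £466,000 → (£715,000 − £466,000) × 3.05% × 89/365 = £1,851.8096
March 31 – December 31, 2018: 276 days, exemption £622,000 → (£715,000 − £622,000) × 3.05% × 276/365 = £2,144.8603
Total = £3,996.6699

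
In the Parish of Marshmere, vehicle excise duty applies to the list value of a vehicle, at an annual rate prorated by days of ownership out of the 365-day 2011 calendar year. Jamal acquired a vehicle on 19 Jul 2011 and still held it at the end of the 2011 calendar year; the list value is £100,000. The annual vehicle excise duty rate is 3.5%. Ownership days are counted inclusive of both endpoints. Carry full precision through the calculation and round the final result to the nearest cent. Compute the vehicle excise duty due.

£1,591.78

Days held (19 Jul – 31 Dec 2011): 166 out of 365
Tax = £100,000 × 3.5% × 166/365 = £1,591.7808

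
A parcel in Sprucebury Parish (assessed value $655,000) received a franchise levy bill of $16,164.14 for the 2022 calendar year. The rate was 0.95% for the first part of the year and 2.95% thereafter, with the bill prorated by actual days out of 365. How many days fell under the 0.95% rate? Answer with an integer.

88 days

Let d = days at the first rate; then 365 − d days at the second rate.
$655,000 × [0.95%·d + 2.95%·(365−d)] / 365 = $16,164.14
Solving gives d = 88, so the new rate took effect on March 30, 2022.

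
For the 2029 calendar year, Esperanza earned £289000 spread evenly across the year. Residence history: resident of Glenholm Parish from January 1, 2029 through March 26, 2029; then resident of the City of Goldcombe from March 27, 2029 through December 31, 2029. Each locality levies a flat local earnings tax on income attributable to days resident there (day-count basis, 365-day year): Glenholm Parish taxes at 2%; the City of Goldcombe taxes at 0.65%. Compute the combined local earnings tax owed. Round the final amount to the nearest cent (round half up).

Glenholm Parish, January 1 – March 26, 2029: 85 days → £289000 × 2% × 85/365 = £1346.0274
The City of Goldcombe, March 27 – December 31, 2029: 280 days → £289000 × 0.65% × 280/365 = £1441.0411
Total = £2787.0685

£2787.07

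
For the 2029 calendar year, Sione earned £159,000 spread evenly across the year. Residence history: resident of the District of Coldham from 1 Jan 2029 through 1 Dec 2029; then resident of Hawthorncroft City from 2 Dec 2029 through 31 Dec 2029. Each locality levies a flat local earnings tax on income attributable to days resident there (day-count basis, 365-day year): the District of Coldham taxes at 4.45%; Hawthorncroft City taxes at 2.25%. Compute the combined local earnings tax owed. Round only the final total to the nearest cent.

The District of Coldham, 1 Jan – 1 Dec 2029: 335 days → £159,000 × 4.45% × 335/365 = £6,493.9521
Hawthorncroft City, 2 Dec – 31 Dec 2029: 30 days → £159,000 × 2.25% × 30/365 = £294.0411
Total = £6,787.9932

£6,787.99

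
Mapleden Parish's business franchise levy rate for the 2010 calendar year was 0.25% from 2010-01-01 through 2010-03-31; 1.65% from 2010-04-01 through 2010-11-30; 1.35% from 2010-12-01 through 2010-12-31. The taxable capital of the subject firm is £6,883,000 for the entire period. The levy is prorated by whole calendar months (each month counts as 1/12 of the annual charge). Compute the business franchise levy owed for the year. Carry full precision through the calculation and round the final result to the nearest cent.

£87,758.25

2010-01-01 to 2010-03-31: 3 months at 0.25% → £6,883,000 × 0.25% × 3/12 = £4,301.8750
2010-04-01 to 2010-11-30: 8 months at 1.65% → £6,883,000 × 1.65% × 8/12 = £75,713.0000
2010-12-01 to 2010-12-31: 1 month at 1.35% → £6,883,000 × 1.35% × 1/12 = £7,743.3750
Total = £87,758.2500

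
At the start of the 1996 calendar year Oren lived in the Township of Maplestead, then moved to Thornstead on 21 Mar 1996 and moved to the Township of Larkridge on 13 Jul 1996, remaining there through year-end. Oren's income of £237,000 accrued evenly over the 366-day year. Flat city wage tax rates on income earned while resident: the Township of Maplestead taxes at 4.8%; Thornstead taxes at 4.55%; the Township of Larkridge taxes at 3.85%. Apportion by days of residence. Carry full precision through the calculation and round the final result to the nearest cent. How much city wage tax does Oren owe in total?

£10,133.37

The Township of Maplestead, 1 Jan – 20 Mar 1996: 80 days → £237,000 × 4.8% × 80/366 = £2,486.5574
Thornstead, 21 Mar – 12 Jul 1996: 114 days → £237,000 × 4.55% × 114/366 = £3,358.7951
The Township of Larkridge, 13 Jul – 31 Dec 1996: 172 days → £237,000 × 3.85% × 172/366 = £4,288.0164
Total = £10,133.3689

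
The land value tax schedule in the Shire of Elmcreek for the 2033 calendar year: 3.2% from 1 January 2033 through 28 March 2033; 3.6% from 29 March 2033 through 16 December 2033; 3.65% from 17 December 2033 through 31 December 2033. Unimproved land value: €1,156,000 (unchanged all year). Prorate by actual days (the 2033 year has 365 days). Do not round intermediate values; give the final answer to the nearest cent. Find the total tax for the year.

€40,537.59

1 January – 28 March 2033: 87 days at 3.2% → €1,156,000 × 3.2% × 87/365 = €8,817.2712
29 March – 16 December 2033: 263 days at 3.6% → €1,156,000 × 3.6% × 263/365 = €29,986.3233
17 December – 31 December 2033: 15 days at 3.65% → €1,156,000 × 3.65% × 15/365 = €1,734.0000
Total = €40,537.5945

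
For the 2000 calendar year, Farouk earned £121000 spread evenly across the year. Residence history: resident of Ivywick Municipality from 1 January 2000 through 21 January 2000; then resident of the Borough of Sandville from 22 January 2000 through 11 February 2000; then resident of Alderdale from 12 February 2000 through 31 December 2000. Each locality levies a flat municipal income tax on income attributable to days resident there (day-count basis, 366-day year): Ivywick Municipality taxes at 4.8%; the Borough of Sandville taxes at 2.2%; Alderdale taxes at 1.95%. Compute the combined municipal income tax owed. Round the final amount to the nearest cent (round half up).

Ivywick Municipality, 1 January – 21 January 2000: 21 days → £121000 × 4.8% × 21/366 = £333.2459
The Borough of Sandville, 22 January – 11 February 2000: 21 days → £121000 × 2.2% × 21/366 = £152.7377
Alderdale, 12 February – 31 December 2000: 324 days → £121000 × 1.95% × 324/366 = £2088.7377
Total = £2574.7213

£2574.72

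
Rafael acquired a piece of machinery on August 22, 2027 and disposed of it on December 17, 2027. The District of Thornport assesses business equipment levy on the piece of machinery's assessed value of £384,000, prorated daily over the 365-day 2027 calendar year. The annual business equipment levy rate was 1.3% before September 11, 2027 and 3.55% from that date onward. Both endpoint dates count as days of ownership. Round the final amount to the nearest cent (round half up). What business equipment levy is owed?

August 22 – September 10, 2027: 20 days at 1.3% → £384,000 × 1.3% × 20/365 = £273.5342
September 11 – December 17, 2027: 98 days at 3.55% → £384,000 × 3.55% × 98/365 = £3,660.0986
Total = £3,933.6329

£3,933.63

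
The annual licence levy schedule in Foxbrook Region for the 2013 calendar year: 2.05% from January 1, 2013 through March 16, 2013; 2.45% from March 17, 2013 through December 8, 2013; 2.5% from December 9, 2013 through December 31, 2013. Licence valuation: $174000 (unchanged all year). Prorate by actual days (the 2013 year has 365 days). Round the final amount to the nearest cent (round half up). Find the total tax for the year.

$4125.47

January 1 – March 16, 2013: 75 days at 2.05% → $174000 × 2.05% × 75/365 = $732.9452
March 17 – December 8, 2013: 267 days at 2.45% → $174000 × 2.45% × 267/365 = $3118.4137
December 9 – December 31, 2013: 23 days at 2.5% → $174000 × 2.5% × 23/365 = $274.1096
Total = $4125.4685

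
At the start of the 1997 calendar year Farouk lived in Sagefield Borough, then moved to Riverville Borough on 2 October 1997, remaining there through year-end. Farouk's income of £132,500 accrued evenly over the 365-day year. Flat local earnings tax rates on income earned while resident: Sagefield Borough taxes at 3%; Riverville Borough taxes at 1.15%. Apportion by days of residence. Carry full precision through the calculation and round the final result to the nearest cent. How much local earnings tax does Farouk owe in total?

Sagefield Borough, 1 January – 1 October 1997: 274 days → £132,500 × 3% × 274/365 = £2,983.9726
Riverville Borough, 2 October – 31 December 1997: 91 days → £132,500 × 1.15% × 91/365 = £379.8938
Total = £3,363.8664

£3,363.87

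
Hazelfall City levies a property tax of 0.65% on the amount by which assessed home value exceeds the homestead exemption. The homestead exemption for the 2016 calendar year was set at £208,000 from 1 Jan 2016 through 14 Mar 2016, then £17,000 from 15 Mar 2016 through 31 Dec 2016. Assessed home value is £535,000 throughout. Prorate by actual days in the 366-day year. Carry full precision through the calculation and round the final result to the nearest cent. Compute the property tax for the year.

1 Jan – 14 Mar 2016: 74 days, exemption £208,000 → (£535,000 − £208,000) × 0.65% × 74/366 = £429.7459
15 Mar – 31 Dec 2016: 292 days, exemption £17,000 → (£535,000 − £17,000) × 0.65% × 292/366 = £2,686.2404
Total = £3,115.9863

£3,115.99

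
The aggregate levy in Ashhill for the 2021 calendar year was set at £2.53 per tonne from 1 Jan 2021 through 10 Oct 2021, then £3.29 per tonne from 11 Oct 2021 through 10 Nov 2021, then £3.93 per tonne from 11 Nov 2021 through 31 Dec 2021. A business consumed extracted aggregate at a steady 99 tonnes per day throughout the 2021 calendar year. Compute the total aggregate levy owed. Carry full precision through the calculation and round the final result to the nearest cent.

1 Jan – 10 Oct 2021: 283 days × 99 tonnes/day = 28,017 tonnes at £2.53/tonne → £70,883.01
11 Oct – 10 Nov 2021: 31 days × 99 tonnes/day = 3,069 tonnes at £3.29/tonne → £10,097.01
11 Nov – 31 Dec 2021: 51 days × 99 tonnes/day = 5,049 tonnes at £3.93/tonne → £19,842.57

£100,822.59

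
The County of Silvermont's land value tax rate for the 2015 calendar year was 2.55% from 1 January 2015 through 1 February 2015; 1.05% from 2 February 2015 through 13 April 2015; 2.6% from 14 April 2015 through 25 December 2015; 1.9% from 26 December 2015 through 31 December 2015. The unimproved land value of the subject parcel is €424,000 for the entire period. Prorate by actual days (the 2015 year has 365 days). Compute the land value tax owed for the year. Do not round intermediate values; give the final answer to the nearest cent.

€9,678.24

1 January – 1 February 2015: 32 days at 2.55% → €424,000 × 2.55% × 32/365 = €947.9014
2 February – 13 April 2015: 71 days at 1.05% → €424,000 × 1.05% × 71/365 = €866.0055
14 April – 25 December 2015: 256 days at 2.6% → €424,000 × 2.6% × 256/365 = €7,731.9014
26 December – 31 December 2015: 6 days at 1.9% → €424,000 × 1.9% × 6/365 = €132.4274
Total = €9,678.2356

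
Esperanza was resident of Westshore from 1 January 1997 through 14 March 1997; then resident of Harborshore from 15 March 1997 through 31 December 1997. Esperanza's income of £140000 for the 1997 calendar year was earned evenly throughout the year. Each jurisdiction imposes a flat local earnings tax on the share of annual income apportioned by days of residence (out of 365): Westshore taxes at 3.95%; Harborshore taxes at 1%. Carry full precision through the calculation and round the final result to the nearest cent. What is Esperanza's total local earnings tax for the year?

£2226.00

Westshore, 1 January – 14 March 1997: 73 days → £140000 × 3.95% × 73/365 = £1106.0000
Harborshore, 15 March – 31 December 1997: 292 days → £140000 × 1% × 292/365 = £1120.0000
Total = £2226.0000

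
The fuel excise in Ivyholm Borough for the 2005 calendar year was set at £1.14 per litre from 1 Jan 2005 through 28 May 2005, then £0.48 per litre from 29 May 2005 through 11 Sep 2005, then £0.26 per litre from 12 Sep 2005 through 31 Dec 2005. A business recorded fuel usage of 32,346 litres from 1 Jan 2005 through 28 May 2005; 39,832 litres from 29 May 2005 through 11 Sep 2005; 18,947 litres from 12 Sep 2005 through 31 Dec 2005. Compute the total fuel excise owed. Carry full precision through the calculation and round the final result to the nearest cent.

£60,920.02

1 Jan – 28 May 2005: 32,346 litres at £1.14/litre → £36,874.44
29 May – 11 Sep 2005: 39,832 litres at £0.48/litre → £19,119.36
12 Sep – 31 Dec 2005: 18,947 litres at £0.26/litre → £4,926.22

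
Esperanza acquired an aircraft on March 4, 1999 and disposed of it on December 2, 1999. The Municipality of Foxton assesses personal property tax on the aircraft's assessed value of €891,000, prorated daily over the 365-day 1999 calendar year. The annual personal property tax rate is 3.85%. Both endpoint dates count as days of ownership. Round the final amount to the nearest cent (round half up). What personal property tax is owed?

€25,751.12

Days held (March 4 – December 2, 1999): 274 out of 365
Tax = €891,000 × 3.85% × 274/365 = €25,751.1205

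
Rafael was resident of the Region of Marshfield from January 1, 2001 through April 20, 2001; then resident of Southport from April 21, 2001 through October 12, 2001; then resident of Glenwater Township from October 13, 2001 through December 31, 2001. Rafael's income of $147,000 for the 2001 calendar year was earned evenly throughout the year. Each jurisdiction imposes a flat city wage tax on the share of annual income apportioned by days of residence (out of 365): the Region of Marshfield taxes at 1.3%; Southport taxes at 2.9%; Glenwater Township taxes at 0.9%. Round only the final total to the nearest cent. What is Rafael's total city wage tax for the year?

The Region of Marshfield, January 1 – April 20, 2001: 110 days → $147,000 × 1.3% × 110/365 = $575.9178
Southport, April 21 – October 12, 2001: 175 days → $147,000 × 2.9% × 175/365 = $2,043.9041
Glenwater Township, October 13 – December 31, 2001: 80 days → $147,000 × 0.9% × 80/365 = $289.9726
Total = $2,909.7945

$2,909.79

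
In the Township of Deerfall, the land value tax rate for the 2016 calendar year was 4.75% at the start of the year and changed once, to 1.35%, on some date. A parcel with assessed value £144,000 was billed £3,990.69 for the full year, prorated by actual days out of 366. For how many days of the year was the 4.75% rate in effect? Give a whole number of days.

153 days

Let d = days at the first rate; then 366 − d days at the second rate.
£144,000 × [4.75%·d + 1.35%·(366−d)] / 366 = £3,990.69
Solving gives d = 153, so the new rate took effect on June 2, 2016.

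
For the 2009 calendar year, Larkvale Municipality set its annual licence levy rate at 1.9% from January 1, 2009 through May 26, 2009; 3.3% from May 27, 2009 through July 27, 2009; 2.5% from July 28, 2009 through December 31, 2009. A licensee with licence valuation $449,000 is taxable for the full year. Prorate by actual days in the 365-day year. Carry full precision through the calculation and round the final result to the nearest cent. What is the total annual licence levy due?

$10,757.55

January 1 – May 26, 2009: 146 days at 1.9% → $449,000 × 1.9% × 146/365 = $3,412.4000
May 27 – July 27, 2009: 62 days at 3.3% → $449,000 × 3.3% × 62/365 = $2,516.8603
July 28 – December 31, 2009: 157 days at 2.5% → $449,000 × 2.5% × 157/365 = $4,828.2877
Total = $10,757.5479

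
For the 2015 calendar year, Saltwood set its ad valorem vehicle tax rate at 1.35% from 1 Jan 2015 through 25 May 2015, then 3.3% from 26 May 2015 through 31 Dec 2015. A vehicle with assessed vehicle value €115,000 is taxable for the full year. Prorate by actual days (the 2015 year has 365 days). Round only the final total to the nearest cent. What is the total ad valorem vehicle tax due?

1 Jan – 25 May 2015: 145 days at 1.35% → €115,000 × 1.35% × 145/365 = €616.7466
26 May – 31 Dec 2015: 220 days at 3.3% → €115,000 × 3.3% × 220/365 = €2,287.3973
Total = €2,904.1438

€2,904.14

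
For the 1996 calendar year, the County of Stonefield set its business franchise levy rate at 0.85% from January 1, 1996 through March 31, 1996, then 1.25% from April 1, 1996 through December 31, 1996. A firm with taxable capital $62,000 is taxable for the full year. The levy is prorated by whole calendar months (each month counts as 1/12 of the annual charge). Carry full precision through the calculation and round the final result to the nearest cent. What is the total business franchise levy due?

$713.00

January 1 – March 31, 1996: 3 months at 0.85% → $62,000 × 0.85% × 3/12 = $131.7500
April 1 – December 31, 1996: 9 months at 1.25% → $62,000 × 1.25% × 9/12 = $581.2500
Total = $713.0000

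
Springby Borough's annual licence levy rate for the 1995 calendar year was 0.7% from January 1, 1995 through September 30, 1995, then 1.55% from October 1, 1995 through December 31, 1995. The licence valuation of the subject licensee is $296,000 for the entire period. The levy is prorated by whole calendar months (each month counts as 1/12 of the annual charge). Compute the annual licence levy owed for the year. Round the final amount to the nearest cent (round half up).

$2,701.00

January 1 – September 30, 1995: 9 months at 0.7% → $296,000 × 0.7% × 9/12 = $1,554.0000
October 1 – December 31, 1995: 3 months at 1.55% → $296,000 × 1.55% × 3/12 = $1,147.0000
Total = $2,701.0000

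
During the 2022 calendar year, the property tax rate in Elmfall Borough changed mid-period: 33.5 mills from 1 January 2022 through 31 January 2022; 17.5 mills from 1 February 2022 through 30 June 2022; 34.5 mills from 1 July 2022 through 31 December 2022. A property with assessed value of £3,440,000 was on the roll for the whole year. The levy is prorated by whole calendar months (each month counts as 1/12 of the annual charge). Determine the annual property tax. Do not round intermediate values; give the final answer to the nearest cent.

£94,026.67

1 January – 31 January 2022: 1 month at 33.5 mills → £3,440,000 × 3.35% × 1/12 = £9,603.3333
1 February – 30 June 2022: 5 months at 17.5 mills → £3,440,000 × 1.75% × 5/12 = £25,083.3333
1 July – 31 December 2022: 6 months at 34.5 mills → £3,440,000 × 3.45% × 6/12 = £59,340.0000
Total = £94,026.6667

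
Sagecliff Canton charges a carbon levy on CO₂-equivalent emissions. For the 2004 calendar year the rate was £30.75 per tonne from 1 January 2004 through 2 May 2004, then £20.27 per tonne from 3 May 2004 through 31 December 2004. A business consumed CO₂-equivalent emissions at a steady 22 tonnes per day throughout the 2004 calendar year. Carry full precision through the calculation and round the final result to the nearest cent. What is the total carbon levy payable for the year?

£191,572.92

1 January – 2 May 2004: 123 days × 22 tonnes/day = 2,706 tonnes at £30.75/tonne → £83,209.50
3 May – 31 December 2004: 243 days × 22 tonnes/day = 5,346 tonnes at £20.27/tonne → £108,363.42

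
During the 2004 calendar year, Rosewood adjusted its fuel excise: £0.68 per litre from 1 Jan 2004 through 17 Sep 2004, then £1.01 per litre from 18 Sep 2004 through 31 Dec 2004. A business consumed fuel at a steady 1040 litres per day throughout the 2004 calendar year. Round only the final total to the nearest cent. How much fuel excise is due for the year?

1 Jan – 17 Sep 2004: 261 days × 1040 litres/day = 271,440 litres at £0.68/litre → £184,579.20
18 Sep – 31 Dec 2004: 105 days × 1040 litres/day = 109,200 litres at £1.01/litre → £110,292.00

£294,871.20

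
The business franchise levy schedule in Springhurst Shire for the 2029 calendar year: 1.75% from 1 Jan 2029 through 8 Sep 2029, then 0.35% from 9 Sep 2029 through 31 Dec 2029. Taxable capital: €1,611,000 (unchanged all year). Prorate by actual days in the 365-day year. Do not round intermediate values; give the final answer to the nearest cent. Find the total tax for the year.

€21,148.24

1 Jan – 8 Sep 2029: 251 days at 1.75% → €1,611,000 × 1.75% × 251/365 = €19,387.1712
9 Sep – 31 Dec 2029: 114 days at 0.35% → €1,611,000 × 0.35% × 114/365 = €1,761.0658
Total = €21,148.2370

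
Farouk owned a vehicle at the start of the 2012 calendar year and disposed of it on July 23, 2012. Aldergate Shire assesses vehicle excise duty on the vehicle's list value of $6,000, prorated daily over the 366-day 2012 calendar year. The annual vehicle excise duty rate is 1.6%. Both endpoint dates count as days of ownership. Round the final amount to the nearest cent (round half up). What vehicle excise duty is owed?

$53.77

Days held (January 1 – July 23, 2012): 205 out of 366
Tax = $6,000 × 1.6% × 205/366 = $53.7705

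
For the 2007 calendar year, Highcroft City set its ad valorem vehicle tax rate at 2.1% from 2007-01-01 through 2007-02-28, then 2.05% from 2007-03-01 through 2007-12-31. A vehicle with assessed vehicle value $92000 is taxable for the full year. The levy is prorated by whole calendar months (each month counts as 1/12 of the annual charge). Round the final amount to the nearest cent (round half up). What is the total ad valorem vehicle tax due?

$1893.67

2007-01-01 to 2007-02-28: 2 months at 2.1% → $92000 × 2.1% × 2/12 = $322.0000
2007-03-01 to 2007-12-31: 10 months at 2.05% → $92000 × 2.05% × 10/12 = $1571.6667
Total = $1893.6667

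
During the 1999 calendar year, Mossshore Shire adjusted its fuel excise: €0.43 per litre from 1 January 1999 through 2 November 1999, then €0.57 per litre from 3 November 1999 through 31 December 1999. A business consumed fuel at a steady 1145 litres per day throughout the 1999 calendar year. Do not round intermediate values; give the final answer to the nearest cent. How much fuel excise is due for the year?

€189,165.45

1 January – 2 November 1999: 306 days × 1145 litres/day = 350,370 litres at €0.43/litre → €150,659.10
3 November – 31 December 1999: 59 days × 1145 litres/day = 67,555 litres at €0.57/litre → €38,506.35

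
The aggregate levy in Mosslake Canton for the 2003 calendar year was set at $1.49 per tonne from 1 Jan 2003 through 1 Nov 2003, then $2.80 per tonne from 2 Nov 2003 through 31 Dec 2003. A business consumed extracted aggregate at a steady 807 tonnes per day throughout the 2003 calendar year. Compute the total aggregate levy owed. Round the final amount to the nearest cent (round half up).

1 Jan – 1 Nov 2003: 305 days × 807 tonnes/day = 246,135 tonnes at $1.49/tonne → $366,741.15
2 Nov – 31 Dec 2003: 60 days × 807 tonnes/day = 48,420 tonnes at $2.80/tonne → $135,576.00

$502,317.15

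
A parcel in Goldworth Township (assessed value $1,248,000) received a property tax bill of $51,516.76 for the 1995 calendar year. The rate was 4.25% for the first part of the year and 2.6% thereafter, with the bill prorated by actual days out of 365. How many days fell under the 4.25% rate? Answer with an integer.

338 days

Let d = days at the first rate; then 365 − d days at the second rate.
$1,248,000 × [4.25%·d + 2.6%·(365−d)] / 365 = $51,516.76
Solving gives d = 338, so the new rate took effect on December 5, 1995.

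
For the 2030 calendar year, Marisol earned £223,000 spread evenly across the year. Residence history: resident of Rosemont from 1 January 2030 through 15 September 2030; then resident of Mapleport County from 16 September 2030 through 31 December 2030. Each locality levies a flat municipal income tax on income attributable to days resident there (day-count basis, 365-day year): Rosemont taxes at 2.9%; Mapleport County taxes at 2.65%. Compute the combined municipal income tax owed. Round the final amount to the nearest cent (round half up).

Rosemont, 1 January – 15 September 2030: 258 days → £223,000 × 2.9% × 258/365 = £4,571.1945
Mapleport County, 16 September – 31 December 2030: 107 days → £223,000 × 2.65% × 107/365 = £1,732.3740
Total = £6,303.5685

£6,303.57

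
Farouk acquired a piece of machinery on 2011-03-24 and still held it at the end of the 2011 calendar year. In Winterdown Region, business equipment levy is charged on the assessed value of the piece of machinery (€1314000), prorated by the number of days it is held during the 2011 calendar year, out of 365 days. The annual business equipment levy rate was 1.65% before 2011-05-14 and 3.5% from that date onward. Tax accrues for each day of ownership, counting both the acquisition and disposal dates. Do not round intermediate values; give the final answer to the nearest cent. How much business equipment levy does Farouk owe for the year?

€32261.40

2011-03-24 to 2011-05-13: 51 days at 1.65% → €1314000 × 1.65% × 51/365 = €3029.4000
2011-05-14 to 2011-12-31: 232 days at 3.5% → €1314000 × 3.5% × 232/365 = €29232.0000
Total = €32261.4000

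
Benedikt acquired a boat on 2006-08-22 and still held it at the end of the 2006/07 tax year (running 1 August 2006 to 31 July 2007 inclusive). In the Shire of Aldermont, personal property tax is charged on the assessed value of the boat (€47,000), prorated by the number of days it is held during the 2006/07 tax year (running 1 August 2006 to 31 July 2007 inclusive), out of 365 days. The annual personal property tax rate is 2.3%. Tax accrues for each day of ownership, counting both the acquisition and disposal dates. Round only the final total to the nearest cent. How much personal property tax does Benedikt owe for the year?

Days held (2006-08-22 to 2007-07-31): 344 out of 365
Tax = €47,000 × 2.3% × 344/365 = €1,018.8055

€1,018.81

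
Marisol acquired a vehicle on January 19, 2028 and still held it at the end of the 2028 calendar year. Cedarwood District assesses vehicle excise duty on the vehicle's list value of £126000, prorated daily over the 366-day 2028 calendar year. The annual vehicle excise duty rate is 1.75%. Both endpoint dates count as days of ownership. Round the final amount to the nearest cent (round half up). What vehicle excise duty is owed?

Days held (January 19 – December 31, 2028): 348 out of 366
Tax = £126000 × 1.75% × 348/366 = £2096.5574

£2096.56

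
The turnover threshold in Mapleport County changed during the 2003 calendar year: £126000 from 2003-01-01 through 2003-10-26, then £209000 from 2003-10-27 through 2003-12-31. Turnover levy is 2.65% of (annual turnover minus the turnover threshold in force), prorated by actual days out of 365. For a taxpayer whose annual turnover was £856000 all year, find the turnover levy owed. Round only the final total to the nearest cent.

2003-01-01 to 2003-10-26: 299 days, exemption £126000 → (£856000 − £126000) × 2.65% × 299/365 = £15847.0000
2003-10-27 to 2003-12-31: 66 days, exemption £209000 → (£856000 − £209000) × 2.65% × 66/365 = £3100.2822
Total = £18947.2822

£18947.28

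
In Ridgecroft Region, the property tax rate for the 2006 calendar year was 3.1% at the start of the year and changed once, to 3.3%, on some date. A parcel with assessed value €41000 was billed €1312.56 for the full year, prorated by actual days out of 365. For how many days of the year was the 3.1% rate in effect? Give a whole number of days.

180 days

Let d = days at the first rate; then 365 − d days at the second rate.
€41000 × [3.1%·d + 3.3%·(365−d)] / 365 = €1312.56
Solving gives d = 180, so the new rate took effect on 30 Jun 2006.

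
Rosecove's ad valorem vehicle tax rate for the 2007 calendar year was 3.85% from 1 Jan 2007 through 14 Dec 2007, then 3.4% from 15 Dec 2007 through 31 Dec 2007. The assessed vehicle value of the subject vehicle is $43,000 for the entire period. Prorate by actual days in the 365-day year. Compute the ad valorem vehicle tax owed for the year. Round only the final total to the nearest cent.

1 Jan – 14 Dec 2007: 348 days at 3.85% → $43,000 × 3.85% × 348/365 = $1,578.3945
15 Dec – 31 Dec 2007: 17 days at 3.4% → $43,000 × 3.4% × 17/365 = $68.0932
Total = $1,646.4877

$1,646.49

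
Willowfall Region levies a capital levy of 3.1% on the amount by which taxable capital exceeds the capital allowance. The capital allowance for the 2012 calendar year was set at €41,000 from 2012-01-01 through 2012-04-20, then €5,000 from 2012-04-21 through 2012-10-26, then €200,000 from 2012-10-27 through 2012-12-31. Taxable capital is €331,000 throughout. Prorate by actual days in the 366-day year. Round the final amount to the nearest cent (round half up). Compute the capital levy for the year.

€8,677.46

2012-01-01 to 2012-04-20: 111 days, exemption €41,000 → (€331,000 − €41,000) × 3.1% × 111/366 = €2,726.4754
2012-04-21 to 2012-10-26: 189 days, exemption €5,000 → (€331,000 − €5,000) × 3.1% × 189/366 = €5,218.6721
2012-10-27 to 2012-12-31: 66 days, exemption €200,000 → (€331,000 − €200,000) × 3.1% × 66/366 = €732.3115
Total = €8,677.4590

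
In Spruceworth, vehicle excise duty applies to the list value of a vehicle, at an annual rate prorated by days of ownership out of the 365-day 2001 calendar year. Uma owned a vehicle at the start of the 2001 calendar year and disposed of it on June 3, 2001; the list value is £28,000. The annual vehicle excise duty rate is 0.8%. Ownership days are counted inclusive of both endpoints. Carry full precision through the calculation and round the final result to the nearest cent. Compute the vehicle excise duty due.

£94.51

Days held (January 1 – June 3, 2001): 154 out of 365
Tax = £28,000 × 0.8% × 154/365 = £94.5096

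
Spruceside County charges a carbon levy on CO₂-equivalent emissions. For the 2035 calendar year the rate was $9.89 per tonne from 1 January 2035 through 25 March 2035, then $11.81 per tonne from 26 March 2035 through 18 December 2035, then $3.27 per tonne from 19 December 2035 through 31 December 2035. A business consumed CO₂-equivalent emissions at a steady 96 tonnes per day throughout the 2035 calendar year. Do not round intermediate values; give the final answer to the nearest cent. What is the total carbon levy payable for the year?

1 January – 25 March 2035: 84 days × 96 tonnes/day = 8,064 tonnes at $9.89/tonne → $79752.96
26 March – 18 December 2035: 268 days × 96 tonnes/day = 25,728 tonnes at $11.81/tonne → $303847.68
19 December – 31 December 2035: 13 days × 96 tonnes/day = 1,248 tonnes at $3.27/tonne → $4080.96

$387681.60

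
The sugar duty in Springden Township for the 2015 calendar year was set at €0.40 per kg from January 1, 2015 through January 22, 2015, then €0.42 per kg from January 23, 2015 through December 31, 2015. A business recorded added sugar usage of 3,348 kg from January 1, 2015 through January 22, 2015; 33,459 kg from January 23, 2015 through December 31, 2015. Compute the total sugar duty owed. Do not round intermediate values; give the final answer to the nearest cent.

€15,391.98

January 1 – January 22, 2015: 3,348 kg at €0.40/kg → €1,339.20
January 23 – December 31, 2015: 33,459 kg at €0.42/kg → €14,052.78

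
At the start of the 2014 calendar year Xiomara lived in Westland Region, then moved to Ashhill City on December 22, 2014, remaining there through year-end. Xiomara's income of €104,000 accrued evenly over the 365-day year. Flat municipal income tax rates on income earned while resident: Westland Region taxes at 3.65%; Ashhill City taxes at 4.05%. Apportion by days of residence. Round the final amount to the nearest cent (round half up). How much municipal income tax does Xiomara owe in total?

Westland Region, January 1 – December 21, 2014: 355 days → €104,000 × 3.65% × 355/365 = €3,692.0000
Ashhill City, December 22 – December 31, 2014: 10 days → €104,000 × 4.05% × 10/365 = €115.3973
Total = €3,807.3973

€3,807.40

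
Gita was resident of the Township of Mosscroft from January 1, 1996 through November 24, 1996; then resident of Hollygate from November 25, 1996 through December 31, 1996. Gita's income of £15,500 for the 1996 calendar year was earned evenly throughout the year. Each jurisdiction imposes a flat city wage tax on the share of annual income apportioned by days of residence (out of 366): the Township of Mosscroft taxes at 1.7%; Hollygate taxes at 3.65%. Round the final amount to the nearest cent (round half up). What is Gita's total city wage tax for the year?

The Township of Mosscroft, January 1 – November 24, 1996: 329 days → £15,500 × 1.7% × 329/366 = £236.8620
Hollygate, November 25 – December 31, 1996: 37 days → £15,500 × 3.65% × 37/366 = £57.1933
Total = £294.0553

£294.06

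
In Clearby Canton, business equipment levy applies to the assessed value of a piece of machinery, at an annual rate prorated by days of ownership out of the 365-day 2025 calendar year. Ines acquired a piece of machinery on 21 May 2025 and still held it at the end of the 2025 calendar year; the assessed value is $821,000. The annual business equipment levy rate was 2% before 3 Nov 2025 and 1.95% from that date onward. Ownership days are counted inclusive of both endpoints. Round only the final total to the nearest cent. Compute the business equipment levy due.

$10,055.56

21 May – 2 Nov 2025: 166 days at 2% → $821,000 × 2% × 166/365 = $7,467.7260
3 Nov – 31 Dec 2025: 59 days at 1.95% → $821,000 × 1.95% × 59/365 = $2,587.8370
Total = $10,055.5630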